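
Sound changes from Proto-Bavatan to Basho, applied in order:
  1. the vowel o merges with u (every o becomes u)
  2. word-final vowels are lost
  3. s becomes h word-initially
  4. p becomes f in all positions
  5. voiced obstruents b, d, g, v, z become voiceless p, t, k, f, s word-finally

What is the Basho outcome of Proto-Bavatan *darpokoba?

Basho: *darpokoba > darpukuba > darpukub > darfukub > darfukup  (by vowel merger, apocope, unconditioned shift, final devoicing)

darfukup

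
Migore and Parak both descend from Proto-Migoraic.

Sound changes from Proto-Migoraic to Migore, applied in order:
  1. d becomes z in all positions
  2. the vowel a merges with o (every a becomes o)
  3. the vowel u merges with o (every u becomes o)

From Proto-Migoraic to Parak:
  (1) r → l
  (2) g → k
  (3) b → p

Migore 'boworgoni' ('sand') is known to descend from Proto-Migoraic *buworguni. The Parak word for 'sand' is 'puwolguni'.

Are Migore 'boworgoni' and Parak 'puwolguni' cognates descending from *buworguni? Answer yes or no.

Derive the expected Parak reflex of *buworguni:
Parak: *buworguni > buwolguni > buwolkuni > puwolkuni  (by unconditioned shift, unconditioned shift, unconditioned shift)
The regular Parak reflex would be 'puwolkuni', but the attested form is 'puwolguni'. The correspondence is irregular, so they are not cognates (the Parak form has a different source).

no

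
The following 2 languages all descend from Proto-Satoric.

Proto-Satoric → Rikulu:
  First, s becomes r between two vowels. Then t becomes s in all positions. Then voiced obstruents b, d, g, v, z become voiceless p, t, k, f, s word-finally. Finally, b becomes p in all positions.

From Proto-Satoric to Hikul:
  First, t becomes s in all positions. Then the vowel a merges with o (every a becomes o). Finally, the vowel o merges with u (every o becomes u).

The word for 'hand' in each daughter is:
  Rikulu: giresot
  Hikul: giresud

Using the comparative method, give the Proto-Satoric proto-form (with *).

Position 7: Rikulu has t, Hikul has d. Hikul preserves d here (none of its changes turn any other segment into d), so the proto-segment is *d.
Position 6: Rikulu has o, Hikul has u. Rikulu preserves o here (none of its changes turn any other segment into o), so the proto-segment is *o.
Position 5: Rikulu has s, Hikul has s. Taking the neighbouring segments as reconstructed: Rikulu s can only go back to *t; Hikul s could go back to *t or *s — the one source consistent with every daughter is *t.
The remaining positions agree across the daughters. Check the candidate against every language:
Rikulu: start from *giretod.
  rule 1: no change — giretod
  rule 2 (unconditioned shift): giretod → giresod
  rule 3 (final devoicing): giresod → giresot
  rule 4: no change — giresot
  ⇒ Rikulu giresot
Hikul: *giretod
  giretod → giresod   [unconditioned shift]
  giresod (rule 2 does not apply)
  giresod → giresud   [vowel merger]
  giving Hikul giresud.
*giretod is the unique common source.

*giretod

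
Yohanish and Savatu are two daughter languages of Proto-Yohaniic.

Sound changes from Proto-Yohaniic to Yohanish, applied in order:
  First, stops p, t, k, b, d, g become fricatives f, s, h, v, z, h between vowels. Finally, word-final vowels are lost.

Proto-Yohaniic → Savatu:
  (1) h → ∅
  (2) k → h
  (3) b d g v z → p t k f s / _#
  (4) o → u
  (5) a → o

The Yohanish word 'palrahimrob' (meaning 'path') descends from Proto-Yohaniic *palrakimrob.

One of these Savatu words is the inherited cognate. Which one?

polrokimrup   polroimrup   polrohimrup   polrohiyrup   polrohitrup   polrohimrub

polrohimrup

Savatu: start from *palrakimrob.
  rule 1: no change — palrakimrob
  rule 2 (unconditioned shift): palrakimrob → palrahimrob
  rule 3 (final devoicing): palrahimrob → palrahimrop
  rule 4 (vowel merger): palrahimrop → palrahimrup
  rule 5 (vowel merger): palrahimrup → polrohimrup
  ⇒ Savatu polrohimrup
The other candidates each miss or misapply at least one Savatu change.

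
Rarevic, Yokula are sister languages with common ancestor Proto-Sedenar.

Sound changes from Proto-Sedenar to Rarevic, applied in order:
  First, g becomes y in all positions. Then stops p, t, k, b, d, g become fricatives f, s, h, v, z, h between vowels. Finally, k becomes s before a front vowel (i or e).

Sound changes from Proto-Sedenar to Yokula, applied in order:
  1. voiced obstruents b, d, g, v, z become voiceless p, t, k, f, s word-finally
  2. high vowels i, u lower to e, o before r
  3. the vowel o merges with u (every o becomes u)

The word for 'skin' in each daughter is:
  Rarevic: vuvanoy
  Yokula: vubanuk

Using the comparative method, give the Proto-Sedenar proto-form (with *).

Position 6: Rarevic has o, Yokula has u. Rarevic preserves o here (none of its changes turn any other segment into o), so the proto-segment is *o.
Position 3: Rarevic has v, Yokula has b. Yokula preserves b here (none of its changes turn any other segment into b), so the proto-segment is *b.
Position 7: Rarevic has y, Yokula has k. Taking the neighbouring segments as reconstructed: Rarevic y could go back to *g or *y; Yokula k could go back to *k or *g — the one source consistent with every daughter is *g.
This points to *vubanog. Verify forward in each daughter:
Rarevic: start from *vubanog.
  rule 1 (unconditioned shift): vubanog → vubanoy
  rule 2 (intervocalic lenition): vubanoy → vuvanoy
  rule 3: no change — vuvanoy
  ⇒ Rarevic vuvanoy
Yokula: start from *vubanog.
  rule 1 (final devoicing): vubanog → vubanok
  rule 2: no change — vubanok
  rule 3 (vowel merger): vubanok → vubanuk
  ⇒ Yokula vubanuk
No other proto-form is consistent with every reflex, so the reconstruction is *vubanog.

*vubanog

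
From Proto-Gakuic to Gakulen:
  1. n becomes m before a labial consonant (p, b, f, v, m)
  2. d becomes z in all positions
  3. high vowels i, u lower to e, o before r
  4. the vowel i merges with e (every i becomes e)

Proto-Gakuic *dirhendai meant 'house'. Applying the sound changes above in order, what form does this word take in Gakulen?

Gakulen: start from *dirhendai.
  rule 1: no change — dirhendai
  rule 2 (unconditioned shift): dirhendai → zirhenzai
  rule 3 (pre-rhotic lowering): zirhenzai → zerhenzai
  rule 4 (vowel merger): zerhenzai → zerhenzae
  ⇒ Gakulen zerhenzae

zerhenzae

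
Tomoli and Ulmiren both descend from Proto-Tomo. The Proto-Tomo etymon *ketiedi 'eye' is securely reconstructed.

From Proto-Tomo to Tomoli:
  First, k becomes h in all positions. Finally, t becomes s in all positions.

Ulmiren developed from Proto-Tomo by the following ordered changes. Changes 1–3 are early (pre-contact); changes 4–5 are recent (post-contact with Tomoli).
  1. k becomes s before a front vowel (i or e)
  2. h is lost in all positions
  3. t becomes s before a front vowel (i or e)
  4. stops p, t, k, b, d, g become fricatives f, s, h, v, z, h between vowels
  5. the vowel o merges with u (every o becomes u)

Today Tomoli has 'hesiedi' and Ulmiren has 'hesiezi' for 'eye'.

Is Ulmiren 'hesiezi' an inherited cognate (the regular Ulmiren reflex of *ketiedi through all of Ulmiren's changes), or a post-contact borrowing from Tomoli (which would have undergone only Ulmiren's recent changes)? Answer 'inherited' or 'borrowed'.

borrowed

If inherited, *ketiedi would pass through all of Ulmiren's changes:
Ulmiren: *ketiedi
  ketiedi → setiedi   [palatalisation]
  setiedi (rule 2 does not apply)
  setiedi → sesiedi   [palatalisation]
  sesiedi → sesiezi   [intervocalic lenition]
  sesiezi (rule 5 does not apply)
  giving Ulmiren sesiezi.
If borrowed from Tomoli 'hesiedi' after the early changes, it would undergo only the recent ones:
  rule 4 (intervocalic lenition): hesiedi → hesiezi
  rule 5 (vowel merger): no change (hesiezi)
  ⇒ as a loan: hesiezi
Ulmiren 'hesiezi' matches the loan outcome 'hesiezi', not the inherited 'sesiezi' — it skipped the early Ulmiren changes, so it was borrowed from Tomoli.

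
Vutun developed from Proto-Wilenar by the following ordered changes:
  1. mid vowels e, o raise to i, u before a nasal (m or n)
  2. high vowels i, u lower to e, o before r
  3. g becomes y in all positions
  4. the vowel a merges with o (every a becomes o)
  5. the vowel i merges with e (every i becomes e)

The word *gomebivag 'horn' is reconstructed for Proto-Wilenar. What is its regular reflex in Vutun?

yumebevoy

Vutun: *gomebivag > gumebivag > yumebivay > yumebivoy > yumebevoy  (by pre-nasal raising, unconditioned shift, vowel merger, vowel merger)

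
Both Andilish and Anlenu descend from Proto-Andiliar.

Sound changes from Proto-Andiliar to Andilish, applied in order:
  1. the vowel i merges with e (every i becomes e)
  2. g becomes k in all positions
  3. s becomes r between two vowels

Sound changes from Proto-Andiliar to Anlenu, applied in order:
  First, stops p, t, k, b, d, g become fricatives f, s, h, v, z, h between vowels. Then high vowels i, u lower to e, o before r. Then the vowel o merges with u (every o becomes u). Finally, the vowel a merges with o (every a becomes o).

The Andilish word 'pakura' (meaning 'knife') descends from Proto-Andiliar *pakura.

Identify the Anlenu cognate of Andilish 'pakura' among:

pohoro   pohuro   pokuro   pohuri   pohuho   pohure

Anlenu: *pakura
  pakura → pahura   [intervocalic lenition]
  pahura → pahora   [pre-rhotic lowering]
  pahora → pahura   [vowel merger]
  pahura → pohuro   [vowel merger]
  giving Anlenu pohuro.

pohuro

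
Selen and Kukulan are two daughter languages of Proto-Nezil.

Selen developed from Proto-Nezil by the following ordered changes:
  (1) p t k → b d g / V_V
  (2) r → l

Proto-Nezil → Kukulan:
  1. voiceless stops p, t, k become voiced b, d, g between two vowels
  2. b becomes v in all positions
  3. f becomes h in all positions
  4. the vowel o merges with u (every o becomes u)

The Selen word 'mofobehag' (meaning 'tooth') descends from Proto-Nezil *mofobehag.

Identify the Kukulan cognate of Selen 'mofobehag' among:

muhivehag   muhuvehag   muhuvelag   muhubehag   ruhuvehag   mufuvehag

muhuvehag

Kukulan: *mofobehag
  mofobehag (rule 1 does not apply)
  mofobehag → mofovehag   [unconditioned shift]
  mofovehag → mohovehag   [unconditioned shift]
  mohovehag → muhuvehag   [vowel merger]
  giving Kukulan muhuvehag.
Only 'muhuvehag' matches the regular Kukulan development of *mofobehag.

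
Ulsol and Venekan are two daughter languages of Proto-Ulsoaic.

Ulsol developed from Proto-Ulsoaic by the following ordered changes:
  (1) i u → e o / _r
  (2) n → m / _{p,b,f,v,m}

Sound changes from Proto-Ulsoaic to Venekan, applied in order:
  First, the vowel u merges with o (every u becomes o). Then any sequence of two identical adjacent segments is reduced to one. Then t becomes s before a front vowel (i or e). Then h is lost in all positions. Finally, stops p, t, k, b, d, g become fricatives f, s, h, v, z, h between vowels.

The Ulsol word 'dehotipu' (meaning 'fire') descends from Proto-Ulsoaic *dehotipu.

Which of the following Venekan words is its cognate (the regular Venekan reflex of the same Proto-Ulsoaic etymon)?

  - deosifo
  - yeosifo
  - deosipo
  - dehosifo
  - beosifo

Venekan: start from *dehotipu.
  rule 1 (vowel merger): dehotipu → dehotipo
  rule 2: no change — dehotipo
  rule 3 (palatalisation): dehotipo → dehosipo
  rule 4 (h-loss): dehosipo → deosipo
  rule 5 (intervocalic lenition): deosipo → deosifo
  ⇒ Venekan deosifo
The other candidates each miss or misapply at least one Venekan change.

deosifo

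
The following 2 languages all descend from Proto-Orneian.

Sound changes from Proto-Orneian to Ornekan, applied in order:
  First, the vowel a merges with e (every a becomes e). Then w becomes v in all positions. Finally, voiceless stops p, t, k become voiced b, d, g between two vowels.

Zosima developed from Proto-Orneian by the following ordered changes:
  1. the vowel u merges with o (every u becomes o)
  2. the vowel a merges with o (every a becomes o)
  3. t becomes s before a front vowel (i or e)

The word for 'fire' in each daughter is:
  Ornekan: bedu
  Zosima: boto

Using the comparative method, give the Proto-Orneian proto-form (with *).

*batu

Position 4: Ornekan has u, Zosima has o. Ornekan preserves u here (none of its changes turn any other segment into u), so the proto-segment is *u.
Position 2: Ornekan has e, Zosima has o. Taking the neighbouring segments as reconstructed: Ornekan e could go back to *a or *e; Zosima o could go back to *a or *o or *u — the one source consistent with every daughter is *a.
Position 3: Ornekan has d, Zosima has t. Zosima preserves t here (none of its changes turn any other segment into t), so the proto-segment is *t.
Continuing position by position gives *batu; check it forward:
Ornekan: start from *batu.
  rule 1 (vowel merger): batu → betu
  rule 2: no change — betu
  rule 3 (intervocalic voicing): betu → bedu
  ⇒ Ornekan bedu
Zosima: *batu
  batu → bato   [vowel merger]
  bato → boto   [vowel merger]
  boto (rule 3 does not apply)
  giving Zosima boto.
*batu is the unique common source.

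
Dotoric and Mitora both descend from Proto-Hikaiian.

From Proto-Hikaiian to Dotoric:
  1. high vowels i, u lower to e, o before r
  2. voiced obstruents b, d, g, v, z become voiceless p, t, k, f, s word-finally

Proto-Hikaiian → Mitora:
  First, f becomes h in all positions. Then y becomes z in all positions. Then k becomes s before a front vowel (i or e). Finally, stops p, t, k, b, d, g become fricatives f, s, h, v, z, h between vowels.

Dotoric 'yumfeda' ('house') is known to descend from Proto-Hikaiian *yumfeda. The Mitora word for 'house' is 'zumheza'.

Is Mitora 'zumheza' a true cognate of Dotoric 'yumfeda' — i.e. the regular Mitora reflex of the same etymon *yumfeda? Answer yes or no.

Derive the expected Mitora reflex of *yumfeda:
Mitora: *yumfeda > yumheda > zumheda > zumheza  (by unconditioned shift, unconditioned shift, intervocalic lenition)
Mitora 'zumheza' matches the regular reflex exactly, so the pair is cognate.

yes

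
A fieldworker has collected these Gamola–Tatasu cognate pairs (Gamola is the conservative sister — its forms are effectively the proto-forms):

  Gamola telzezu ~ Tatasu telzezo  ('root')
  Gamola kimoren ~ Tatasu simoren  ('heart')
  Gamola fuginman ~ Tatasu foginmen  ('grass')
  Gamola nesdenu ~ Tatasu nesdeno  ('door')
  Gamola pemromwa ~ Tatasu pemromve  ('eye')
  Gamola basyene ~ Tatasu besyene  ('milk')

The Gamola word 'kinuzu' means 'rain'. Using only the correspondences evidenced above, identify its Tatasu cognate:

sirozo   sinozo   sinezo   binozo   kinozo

kimoren ~ simoren — Gamola k corresponds to Tatasu s word-initially before a front vowel.
fuginman ~ foginmen — Gamola u corresponds to Tatasu o after a consonant, before a consonant other than r, m, n, p, b, f, v.
telzezu ~ telzezo, nesdenu ~ nesdeno — Gamola u corresponds to Tatasu o word-finally.
Applying these to Gamola 'kinuzu':
  kinuzu → sinuzu   (k→s word-initially before a front vowel)
  sinuzu → sinozu   (u→o after a consonant, before a consonant other than r, m, n, p, b, f, v)
  sinozu → sinozo   (u→o word-finally)
So the Tatasu cognate is 'sinozo'.

sinozo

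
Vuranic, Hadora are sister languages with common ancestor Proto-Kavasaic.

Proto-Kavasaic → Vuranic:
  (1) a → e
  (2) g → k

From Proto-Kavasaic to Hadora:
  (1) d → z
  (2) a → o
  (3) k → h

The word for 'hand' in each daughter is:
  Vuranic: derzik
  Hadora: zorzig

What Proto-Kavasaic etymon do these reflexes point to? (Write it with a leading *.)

*darzig

Position 6: Vuranic has k, Hadora has g. Hadora preserves g here (none of its changes turn any other segment into g), so the proto-segment is *g.
Position 2: Vuranic has e, Hadora has o. Taking the neighbouring segments as reconstructed: Vuranic e could go back to *a or *e; Hadora o could go back to *a or *o — the one source consistent with every daughter is *a.
Position 1: Vuranic has d, Hadora has z. Vuranic preserves d here (none of its changes turn any other segment into d), so the proto-segment is *d.
The remaining positions agree across the daughters. Check the candidate against every language:
Vuranic: *darzig > derzig > derzik  (by vowel merger, unconditioned shift)
Hadora: *darzig
  darzig → zarzig   [unconditioned shift]
  zarzig → zorzig   [vowel merger]
  zorzig (rule 3 does not apply)
  giving Hadora zorzig.
Only *darzig yields all of Vuranic derzik, Hadora zorzig.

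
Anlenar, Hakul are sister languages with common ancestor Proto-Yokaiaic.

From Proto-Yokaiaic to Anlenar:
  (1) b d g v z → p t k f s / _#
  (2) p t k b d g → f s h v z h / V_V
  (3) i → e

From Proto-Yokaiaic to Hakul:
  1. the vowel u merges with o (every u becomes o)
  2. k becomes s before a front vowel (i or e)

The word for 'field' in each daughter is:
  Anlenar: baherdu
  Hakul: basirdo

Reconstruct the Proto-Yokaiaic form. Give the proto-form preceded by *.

Position 4: Anlenar has e, Hakul has i. Hakul preserves i here (none of its changes turn any other segment into i), so the proto-segment is *i.
Position 3: Anlenar has h, Hakul has s. Taking the neighbouring segments as reconstructed: Anlenar h could go back to *k or *g or *h; Hakul s could go back to *k or *s — the one source consistent with every daughter is *k.
Verify the candidate proto-form against each daughter:
Anlenar: *bakirdu
  bakirdu (rule 1 does not apply)
  bakirdu → bahirdu   [intervocalic lenition]
  bahirdu → baherdu   [vowel merger]
  giving Anlenar baherdu.
Hakul: *bakirdu
  bakirdu → bakirdo   [vowel merger]
  bakirdo → basirdo   [palatalisation]
  giving Hakul basirdo.
*bakirdu is the unique common source.

*bakirdu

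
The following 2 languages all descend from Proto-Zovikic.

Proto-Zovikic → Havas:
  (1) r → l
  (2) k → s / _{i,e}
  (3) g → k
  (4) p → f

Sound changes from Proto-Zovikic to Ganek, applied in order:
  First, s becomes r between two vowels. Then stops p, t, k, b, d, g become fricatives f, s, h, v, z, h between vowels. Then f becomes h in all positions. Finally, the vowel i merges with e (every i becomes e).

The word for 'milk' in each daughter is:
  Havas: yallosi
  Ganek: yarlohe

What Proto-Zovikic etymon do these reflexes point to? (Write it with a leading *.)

Position 3: Havas has l, Ganek has r. Taking the neighbouring segments as reconstructed: Havas l could go back to *l or *r; Ganek r can only go back to *r — the one source consistent with every daughter is *r.
Position 7: Havas has i, Ganek has e. Havas preserves i here (none of its changes turn any other segment into i), so the proto-segment is *i.
Position 6: Havas has s, Ganek has h. Taking the neighbouring segments as reconstructed: Havas s could go back to *k or *s; Ganek h could go back to *p or *k or *g or *f or *h — the one source consistent with every daughter is *k.
The remaining positions agree across the daughters. Check the candidate against every language:
Havas: *yarloki
  yarloki → yalloki   [unconditioned shift]
  yalloki → yallosi   [palatalisation]
  yallosi (rule 3 does not apply)
  yallosi (rule 4 does not apply)
  giving Havas yallosi.
Ganek: start from *yarloki.
  rule 1: no change — yarloki
  rule 2 (intervocalic lenition): yarloki → yarlohi
  rule 3: no change — yarlohi
  rule 4 (vowel merger): yarlohi → yarlohe
  ⇒ Ganek yarlohe
No other proto-form is consistent with every reflex, so the reconstruction is *yarloki.

*yarloki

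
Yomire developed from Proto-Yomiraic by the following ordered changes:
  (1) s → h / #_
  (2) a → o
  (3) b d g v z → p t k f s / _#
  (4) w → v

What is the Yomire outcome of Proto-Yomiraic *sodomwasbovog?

hodomvosbovok

Yomire: *sodomwasbovog > hodomwasbovog > hodomwosbovog > hodomwosbovok > hodomvosbovok  (by debuccalisation, vowel merger, final devoicing, unconditioned shift)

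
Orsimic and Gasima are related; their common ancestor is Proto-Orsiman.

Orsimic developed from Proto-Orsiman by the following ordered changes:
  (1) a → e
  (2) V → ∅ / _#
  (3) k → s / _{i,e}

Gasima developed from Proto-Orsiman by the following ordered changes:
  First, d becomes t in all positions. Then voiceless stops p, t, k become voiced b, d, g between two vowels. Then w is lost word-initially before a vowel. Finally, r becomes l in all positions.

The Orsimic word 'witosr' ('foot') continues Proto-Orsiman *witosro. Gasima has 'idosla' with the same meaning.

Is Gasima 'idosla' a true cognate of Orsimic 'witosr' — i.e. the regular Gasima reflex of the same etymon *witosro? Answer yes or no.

Derive the expected Gasima reflex of *witosro:
Gasima: *witosro
  witosro (rule 1 does not apply)
  witosro → widosro   [intervocalic voicing]
  widosro → idosro   [glide loss]
  idosro → idoslo   [unconditioned shift]
  giving Gasima idoslo.
The regular Gasima reflex would be 'idoslo', but the attested form is 'idosla'. The correspondence is irregular, so they are not cognates (the Gasima form has a different source).

no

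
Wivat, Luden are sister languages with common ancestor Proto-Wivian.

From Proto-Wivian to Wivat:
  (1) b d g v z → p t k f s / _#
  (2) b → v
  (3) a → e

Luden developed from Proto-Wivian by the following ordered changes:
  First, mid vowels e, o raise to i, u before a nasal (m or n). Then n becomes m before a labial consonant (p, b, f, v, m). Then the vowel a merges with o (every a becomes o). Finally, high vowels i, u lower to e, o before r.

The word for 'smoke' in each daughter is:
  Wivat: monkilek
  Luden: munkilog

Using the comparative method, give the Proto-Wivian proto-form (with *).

*monkilag

Position 8: Wivat has k, Luden has g. Luden preserves g here (none of its changes turn any other segment into g), so the proto-segment is *g.
Position 2: Wivat has o, Luden has u. Wivat preserves o here (none of its changes turn any other segment into o), so the proto-segment is *o.
Verify the candidate proto-form against each daughter:
Wivat: *monkilag > monkilak > monkilek  (by final devoicing, vowel merger)
Luden: *monkilag > munkilag > munkilog  (by pre-nasal raising, vowel merger)
No other proto-form is consistent with every reflex, so the reconstruction is *monkilag.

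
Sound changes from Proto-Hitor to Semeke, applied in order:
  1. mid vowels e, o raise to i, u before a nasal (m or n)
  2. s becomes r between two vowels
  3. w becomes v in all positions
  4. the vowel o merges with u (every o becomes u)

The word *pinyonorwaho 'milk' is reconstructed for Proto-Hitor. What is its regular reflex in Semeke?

pinyunurvahu

Semeke: *pinyonorwaho
  pinyonorwaho → pinyunorwaho   [pre-nasal raising]
  pinyunorwaho (rule 2 does not apply)
  pinyunorwaho → pinyunorvaho   [unconditioned shift]
  pinyunorvaho → pinyunurvahu   [vowel merger]
  giving Semeke pinyunurvahu.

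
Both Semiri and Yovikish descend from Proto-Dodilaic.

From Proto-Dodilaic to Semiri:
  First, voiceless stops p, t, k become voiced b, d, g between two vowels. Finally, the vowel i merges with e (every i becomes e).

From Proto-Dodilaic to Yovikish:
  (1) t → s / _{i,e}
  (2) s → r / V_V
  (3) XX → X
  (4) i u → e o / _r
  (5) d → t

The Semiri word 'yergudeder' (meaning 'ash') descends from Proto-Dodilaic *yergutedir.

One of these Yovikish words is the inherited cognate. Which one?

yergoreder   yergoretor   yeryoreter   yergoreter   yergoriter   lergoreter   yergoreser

yergoreter

Yovikish: *yergutedir
  yergutedir → yergusedir   [palatalisation]
  yergusedir → yerguredir   [rhotacism]
  yerguredir (rule 3 does not apply)
  yerguredir → yergoreder   [pre-rhotic lowering]
  yergoreder → yergoreter   [unconditioned shift]
  giving Yovikish yergoreter.
The other candidates each miss or misapply at least one Yovikish change.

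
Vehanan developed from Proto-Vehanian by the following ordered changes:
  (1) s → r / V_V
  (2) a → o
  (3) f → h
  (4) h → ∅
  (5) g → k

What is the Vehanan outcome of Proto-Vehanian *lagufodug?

Vehanan: *lagufodug > logufodug > loguhodug > loguodug > lokuoduk  (by vowel merger, unconditioned shift, h-loss, unconditioned shift)

lokuoduk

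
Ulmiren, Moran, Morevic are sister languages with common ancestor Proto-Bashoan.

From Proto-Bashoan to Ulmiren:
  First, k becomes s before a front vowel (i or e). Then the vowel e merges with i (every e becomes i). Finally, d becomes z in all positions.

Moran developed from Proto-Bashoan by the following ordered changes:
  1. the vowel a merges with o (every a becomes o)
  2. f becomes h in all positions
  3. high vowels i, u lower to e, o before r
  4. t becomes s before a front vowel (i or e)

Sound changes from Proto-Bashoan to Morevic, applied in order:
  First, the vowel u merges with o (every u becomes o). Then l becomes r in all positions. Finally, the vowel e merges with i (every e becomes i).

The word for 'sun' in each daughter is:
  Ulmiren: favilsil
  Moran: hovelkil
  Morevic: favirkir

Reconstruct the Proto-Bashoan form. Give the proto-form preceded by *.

*favelkil

Position 6: Ulmiren has s, Moran has k, Morevic has k. Moran preserves k here (none of its changes turn any other segment into k), so the proto-segment is *k.
Position 8: Ulmiren has l, Moran has l, Morevic has r. Ulmiren preserves l here (none of its changes turn any other segment into l), so the proto-segment is *l.
Verify the candidate proto-form against each daughter:
Ulmiren: *favelkil > favelsil > favilsil  (by palatalisation, vowel merger)
Moran: *favelkil > fovelkil > hovelkil  (by vowel merger, unconditioned shift)
Morevic: start from *favelkil.
  rule 1: no change — favelkil
  rule 2 (unconditioned shift): favelkil → faverkir
  rule 3 (vowel merger): faverkir → favirkir
  ⇒ Morevic favirkir
No other proto-form is consistent with every reflex, so the reconstruction is *favelkil.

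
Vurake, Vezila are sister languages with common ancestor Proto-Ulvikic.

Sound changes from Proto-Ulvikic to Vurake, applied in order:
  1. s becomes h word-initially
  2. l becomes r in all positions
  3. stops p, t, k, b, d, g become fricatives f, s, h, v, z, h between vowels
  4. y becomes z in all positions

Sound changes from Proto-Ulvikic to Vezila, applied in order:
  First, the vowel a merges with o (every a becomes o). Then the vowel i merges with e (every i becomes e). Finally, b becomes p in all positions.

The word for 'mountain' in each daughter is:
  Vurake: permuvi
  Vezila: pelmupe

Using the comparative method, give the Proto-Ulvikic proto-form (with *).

Position 7: Vurake has i, Vezila has e. Vurake preserves i here (none of its changes turn any other segment into i), so the proto-segment is *i.
Position 3: Vurake has r, Vezila has l. Vezila preserves l here (none of its changes turn any other segment into l), so the proto-segment is *l.
Position 6: Vurake has v, Vezila has p. Taking the neighbouring segments as reconstructed: Vurake v could go back to *b or *v; Vezila p could go back to *p or *b — the one source consistent with every daughter is *b.
Continuing position by position gives *pelmubi; check it forward:
Vurake: *pelmubi
  pelmubi (rule 1 does not apply)
  pelmubi → permubi   [unconditioned shift]
  permubi → permuvi   [intervocalic lenition]
  permuvi (rule 4 does not apply)
  giving Vurake permuvi.
Vezila: *pelmubi
  pelmubi (rule 1 does not apply)
  pelmubi → pelmube   [vowel merger]
  pelmube → pelmupe   [unconditioned shift]
  giving Vezila pelmupe.
Only *pelmubi yields all of Vurake permuvi, Vezila pelmupe.

*pelmubi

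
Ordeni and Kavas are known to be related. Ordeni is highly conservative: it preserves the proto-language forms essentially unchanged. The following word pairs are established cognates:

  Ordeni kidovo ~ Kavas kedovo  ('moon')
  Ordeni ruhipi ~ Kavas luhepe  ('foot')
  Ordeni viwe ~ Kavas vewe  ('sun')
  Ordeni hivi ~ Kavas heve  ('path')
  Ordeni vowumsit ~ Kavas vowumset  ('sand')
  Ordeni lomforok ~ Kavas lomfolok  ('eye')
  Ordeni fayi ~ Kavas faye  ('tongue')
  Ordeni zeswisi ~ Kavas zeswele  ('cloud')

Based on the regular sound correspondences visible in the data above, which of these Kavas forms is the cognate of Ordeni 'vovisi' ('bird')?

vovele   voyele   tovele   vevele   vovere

kidovo ~ kedovo, viwe ~ vewe — Ordeni i corresponds to Kavas e after a consonant, before a consonant other than r, m, n, p, b, f, v.
zeswisi ~ zeswele — Ordeni s corresponds to Kavas l between vowels (before a front vowel).
ruhipi ~ luhepe, hivi ~ heve — Ordeni i corresponds to Kavas e word-finally.
Applying these to Ordeni 'vovisi':
  vovisi → vovesi   (i→e after a consonant, before a consonant other than r, m, n, p, b, f, v)
  vovesi → voveli   (s→l between vowels (before a front vowel))
  voveli → vovele   (i→e word-finally)
So the Kavas cognate is 'vovele'.

vovele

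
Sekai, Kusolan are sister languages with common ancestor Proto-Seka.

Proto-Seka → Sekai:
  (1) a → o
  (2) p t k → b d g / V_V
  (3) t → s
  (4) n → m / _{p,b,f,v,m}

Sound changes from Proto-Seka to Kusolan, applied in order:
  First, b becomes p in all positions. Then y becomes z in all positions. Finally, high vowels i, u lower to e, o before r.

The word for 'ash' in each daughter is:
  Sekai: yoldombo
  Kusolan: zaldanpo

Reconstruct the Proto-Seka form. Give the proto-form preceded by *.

*yaldanbo

Position 1: Sekai has y, Kusolan has z. Sekai preserves y here (none of its changes turn any other segment into y), so the proto-segment is *y.
Position 2: Sekai has o, Kusolan has a. Kusolan preserves a here (none of its changes turn any other segment into a), so the proto-segment is *a.
Continuing position by position gives *yaldanbo; check it forward:
Sekai: *yaldanbo
  yaldanbo → yoldonbo   [vowel merger]
  yoldonbo (rule 2 does not apply)
  yoldonbo (rule 3 does not apply)
  yoldonbo → yoldombo   [nasal place assimilation]
  giving Sekai yoldombo.
Kusolan: *yaldanbo
  yaldanbo → yaldanpo   [unconditioned shift]
  yaldanpo → zaldanpo   [unconditioned shift]
  zaldanpo (rule 3 does not apply)
  giving Kusolan zaldanpo.
No other proto-form is consistent with every reflex, so the reconstruction is *yaldanbo.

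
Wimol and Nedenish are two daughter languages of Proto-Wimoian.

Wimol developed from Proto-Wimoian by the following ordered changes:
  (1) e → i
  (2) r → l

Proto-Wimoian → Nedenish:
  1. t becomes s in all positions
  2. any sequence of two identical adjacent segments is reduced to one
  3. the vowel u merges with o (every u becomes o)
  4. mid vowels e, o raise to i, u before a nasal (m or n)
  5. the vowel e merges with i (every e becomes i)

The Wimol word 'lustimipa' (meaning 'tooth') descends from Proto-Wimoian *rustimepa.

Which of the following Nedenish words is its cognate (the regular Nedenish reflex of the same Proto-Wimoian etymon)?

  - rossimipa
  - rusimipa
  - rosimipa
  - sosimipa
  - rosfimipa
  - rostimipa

Nedenish: start from *rustimepa.
  rule 1 (unconditioned shift): rustimepa → russimepa
  rule 2 (degemination): russimepa → rusimepa
  rule 3 (vowel merger): rusimepa → rosimepa
  rule 4: no change — rosimepa
  rule 5 (vowel merger): rosimepa → rosimipa
  ⇒ Nedenish rosimipa
Among the options, 'rosimipa' alone shows every Nedenish change applied in order.

rosimipa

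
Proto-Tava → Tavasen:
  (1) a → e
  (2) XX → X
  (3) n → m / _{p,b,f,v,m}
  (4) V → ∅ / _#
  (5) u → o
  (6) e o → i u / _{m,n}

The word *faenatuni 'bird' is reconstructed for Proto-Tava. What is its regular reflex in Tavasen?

Tavasen: start from *faenatuni.
  rule 1 (vowel merger): faenatuni → feenetuni
  rule 2 (degemination): feenetuni → fenetuni
  rule 3: no change — fenetuni
  rule 4 (apocope): fenetuni → fenetun
  rule 5 (vowel merger): fenetun → feneton
  rule 6 (pre-nasal raising): feneton → finetun
  ⇒ Tavasen finetun

finetun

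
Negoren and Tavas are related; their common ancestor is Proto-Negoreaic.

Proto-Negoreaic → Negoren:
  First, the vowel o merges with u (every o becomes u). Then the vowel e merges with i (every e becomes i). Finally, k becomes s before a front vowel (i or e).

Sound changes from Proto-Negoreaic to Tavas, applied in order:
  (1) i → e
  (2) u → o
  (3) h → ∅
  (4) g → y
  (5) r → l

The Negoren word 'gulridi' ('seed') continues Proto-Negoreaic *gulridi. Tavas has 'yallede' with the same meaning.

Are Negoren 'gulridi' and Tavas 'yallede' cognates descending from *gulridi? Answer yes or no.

Derive the expected Tavas reflex of *gulridi:
Tavas: *gulridi
  gulridi → gulrede   [vowel merger]
  gulrede → golrede   [vowel merger]
  golrede (rule 3 does not apply)
  golrede → yolrede   [unconditioned shift]
  yolrede → yollede   [unconditioned shift]
  giving Tavas yollede.
The regular Tavas reflex would be 'yollede', but the attested form is 'yallede'. The correspondence is irregular, so they are not cognates (the Tavas form has a different source).

no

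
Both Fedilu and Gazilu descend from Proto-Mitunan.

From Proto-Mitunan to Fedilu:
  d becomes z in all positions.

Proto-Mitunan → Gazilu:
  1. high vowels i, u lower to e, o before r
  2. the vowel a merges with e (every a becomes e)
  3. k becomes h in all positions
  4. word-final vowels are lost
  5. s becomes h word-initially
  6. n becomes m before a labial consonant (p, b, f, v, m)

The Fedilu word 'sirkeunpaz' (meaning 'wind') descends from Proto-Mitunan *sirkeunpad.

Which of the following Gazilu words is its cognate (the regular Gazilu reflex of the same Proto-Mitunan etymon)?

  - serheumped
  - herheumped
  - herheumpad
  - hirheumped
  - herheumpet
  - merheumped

Gazilu: start from *sirkeunpad.
  rule 1 (pre-rhotic lowering): sirkeunpad → serkeunpad
  rule 2 (vowel merger): serkeunpad → serkeunped
  rule 3 (unconditioned shift): serkeunped → serheunped
  rule 4: no change — serheunped
  rule 5 (debuccalisation): serheunped → herheunped
  rule 6 (nasal place assimilation): herheunped → herheumped
  ⇒ Gazilu herheumped
Only 'herheumped' matches the regular Gazilu development of *sirkeunpad.

herheumped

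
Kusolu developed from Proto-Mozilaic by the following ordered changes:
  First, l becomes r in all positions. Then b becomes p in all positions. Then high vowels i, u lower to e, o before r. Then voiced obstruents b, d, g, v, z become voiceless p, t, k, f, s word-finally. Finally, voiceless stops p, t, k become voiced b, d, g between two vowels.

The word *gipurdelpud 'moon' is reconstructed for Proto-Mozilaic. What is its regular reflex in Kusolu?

giborderput

Kusolu: *gipurdelpud
  gipurdelpud → gipurderpud   [unconditioned shift]
  gipurderpud (rule 2 does not apply)
  gipurderpud → giporderpud   [pre-rhotic lowering]
  giporderpud → giporderput   [final devoicing]
  giporderput → giborderput   [intervocalic voicing]
  giving Kusolu giborderput.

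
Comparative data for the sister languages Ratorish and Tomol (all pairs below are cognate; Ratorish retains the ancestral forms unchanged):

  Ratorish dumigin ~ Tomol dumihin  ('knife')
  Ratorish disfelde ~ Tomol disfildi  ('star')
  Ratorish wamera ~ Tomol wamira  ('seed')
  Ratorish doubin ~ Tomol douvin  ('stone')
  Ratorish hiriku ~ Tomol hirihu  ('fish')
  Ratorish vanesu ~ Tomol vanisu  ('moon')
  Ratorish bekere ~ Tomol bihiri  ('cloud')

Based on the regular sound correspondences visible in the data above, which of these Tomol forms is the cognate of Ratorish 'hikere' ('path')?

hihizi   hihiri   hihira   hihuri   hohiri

hihiri

bekere ~ bihiri — Ratorish k corresponds to Tomol h between vowels (before a front vowel).
wamera ~ wamira, bekere ~ bihiri — Ratorish e corresponds to Tomol i after a consonant, before r.
disfelde ~ disfildi, bekere ~ bihiri — Ratorish e corresponds to Tomol i word-finally.
Applying these to Ratorish 'hikere':
  hikere → hihere   (k→h between vowels (before a front vowel))
  hihere → hihire   (e→i after a consonant, before r)
  hihire → hihiri   (e→i word-finally)
So the Tomol cognate is 'hihiri'.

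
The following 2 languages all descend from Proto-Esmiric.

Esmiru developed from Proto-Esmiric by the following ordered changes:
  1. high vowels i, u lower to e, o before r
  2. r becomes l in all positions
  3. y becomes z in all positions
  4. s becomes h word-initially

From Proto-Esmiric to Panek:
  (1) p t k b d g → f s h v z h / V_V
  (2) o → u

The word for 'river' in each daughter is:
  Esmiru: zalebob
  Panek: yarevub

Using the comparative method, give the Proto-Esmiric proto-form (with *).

*yarebob

Position 3: Esmiru has l, Panek has r. Panek preserves r here (none of its changes turn any other segment into r), so the proto-segment is *r.
Position 6: Esmiru has o, Panek has u. Taking the neighbouring segments as reconstructed: Esmiru o can only go back to *o; Panek u could go back to *o or *u — the one source consistent with every daughter is *o.
Position 5: Esmiru has b, Panek has v. Esmiru preserves b here (none of its changes turn any other segment into b), so the proto-segment is *b.
Verify the candidate proto-form against each daughter:
Esmiru: *yarebob
  yarebob (rule 1 does not apply)
  yarebob → yalebob   [unconditioned shift]
  yalebob → zalebob   [unconditioned shift]
  zalebob (rule 4 does not apply)
  giving Esmiru zalebob.
Panek: *yarebob
  yarebob → yarevob   [intervocalic lenition]
  yarevob → yarevub   [vowel merger]
  giving Panek yarevub.
*yarebob is the unique common source.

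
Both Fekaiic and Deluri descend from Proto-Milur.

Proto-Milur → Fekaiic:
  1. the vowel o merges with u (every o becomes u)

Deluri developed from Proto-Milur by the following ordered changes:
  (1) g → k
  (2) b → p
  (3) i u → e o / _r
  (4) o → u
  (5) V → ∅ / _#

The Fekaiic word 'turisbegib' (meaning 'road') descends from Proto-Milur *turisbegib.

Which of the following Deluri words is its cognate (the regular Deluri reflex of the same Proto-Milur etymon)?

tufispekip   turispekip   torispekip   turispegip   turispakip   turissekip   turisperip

Deluri: start from *turisbegib.
  rule 1 (unconditioned shift): turisbegib → turisbekib
  rule 2 (unconditioned shift): turisbekib → turispekip
  rule 3 (pre-rhotic lowering): turispekip → torispekip
  rule 4 (vowel merger): torispekip → turispekip
  rule 5: no change — turispekip
  ⇒ Deluri turispekip
The other candidates each miss or misapply at least one Deluri change.

turispekip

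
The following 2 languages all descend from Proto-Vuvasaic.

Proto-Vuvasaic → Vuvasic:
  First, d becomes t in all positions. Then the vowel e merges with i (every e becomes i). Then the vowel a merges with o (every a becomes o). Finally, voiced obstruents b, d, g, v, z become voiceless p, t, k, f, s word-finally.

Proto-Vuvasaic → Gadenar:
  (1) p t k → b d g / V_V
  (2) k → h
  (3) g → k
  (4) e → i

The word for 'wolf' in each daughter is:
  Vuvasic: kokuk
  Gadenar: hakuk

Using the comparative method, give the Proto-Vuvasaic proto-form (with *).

Position 1: Vuvasic has k, Gadenar has h. Taking the neighbouring segments as reconstructed: Vuvasic k can only go back to *k; Gadenar h could go back to *k or *h — the one source consistent with every daughter is *k.
Position 5: Vuvasic has k, Gadenar has k. Taking the neighbouring segments as reconstructed: Vuvasic k could go back to *k or *g; Gadenar k can only go back to *g — the one source consistent with every daughter is *g.
Position 2: Vuvasic has o, Gadenar has a. Gadenar preserves a here (none of its changes turn any other segment into a), so the proto-segment is *a.
The remaining positions agree across the daughters. Check the candidate against every language:
Vuvasic: *kakug > kokug > kokuk  (by vowel merger, final devoicing)
Gadenar: *kakug
  kakug → kagug   [intervocalic voicing]
  kagug → hagug   [unconditioned shift]
  hagug → hakuk   [unconditioned shift]
  hakuk (rule 4 does not apply)
  giving Gadenar hakuk.
Only *kakug yields all of Vuvasic kokuk, Gadenar hakuk.

*kakug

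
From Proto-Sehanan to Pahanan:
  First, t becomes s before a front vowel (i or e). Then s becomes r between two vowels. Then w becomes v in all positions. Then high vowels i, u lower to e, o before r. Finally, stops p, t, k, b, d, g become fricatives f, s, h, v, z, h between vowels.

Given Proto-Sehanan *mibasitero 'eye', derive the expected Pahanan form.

mivarerero

Pahanan: *mibasitero > mibasisero > mibarirero > mibarerero > mivarerero  (by palatalisation, rhotacism, pre-rhotic lowering, intervocalic lenition)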